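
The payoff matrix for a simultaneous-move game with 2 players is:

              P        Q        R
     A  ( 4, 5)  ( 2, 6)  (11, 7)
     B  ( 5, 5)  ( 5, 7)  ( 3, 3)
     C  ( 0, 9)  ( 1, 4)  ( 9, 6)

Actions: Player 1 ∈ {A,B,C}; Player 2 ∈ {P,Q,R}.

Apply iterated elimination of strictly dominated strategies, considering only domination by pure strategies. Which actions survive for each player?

Survivors P1:{A,B} P2:{Q,R}

P1 drop C (A beats it: P:4>0 Q:2>1 R:11>9)
P2 drop P (Q beats it: A:6>5 B:7>5)
P1→{A,B} P2→{Q,R}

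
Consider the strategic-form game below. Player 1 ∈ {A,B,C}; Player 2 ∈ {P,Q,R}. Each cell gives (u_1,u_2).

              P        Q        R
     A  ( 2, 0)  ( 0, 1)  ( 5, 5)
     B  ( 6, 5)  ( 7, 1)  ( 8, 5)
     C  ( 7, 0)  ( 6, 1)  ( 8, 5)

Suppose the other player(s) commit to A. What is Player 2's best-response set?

u_2(P vs A) = 0
u_2(Q vs A) = 1
u_2(R vs A) = 5
max payoff 5 at {R}

P2 best: {R}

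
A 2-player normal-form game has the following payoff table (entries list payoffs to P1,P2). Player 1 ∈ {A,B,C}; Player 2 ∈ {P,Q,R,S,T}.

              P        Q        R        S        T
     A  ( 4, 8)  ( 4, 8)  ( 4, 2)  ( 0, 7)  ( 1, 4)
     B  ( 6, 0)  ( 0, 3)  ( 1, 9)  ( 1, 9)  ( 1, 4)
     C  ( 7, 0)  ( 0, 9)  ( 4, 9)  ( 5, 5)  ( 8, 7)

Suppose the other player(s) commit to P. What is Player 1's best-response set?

u_1(A vs P) = 4
u_1(B vs P) = 6
u_1(C vs P) = 7
max payoff 7 at {C}

argmax u_1 = {C}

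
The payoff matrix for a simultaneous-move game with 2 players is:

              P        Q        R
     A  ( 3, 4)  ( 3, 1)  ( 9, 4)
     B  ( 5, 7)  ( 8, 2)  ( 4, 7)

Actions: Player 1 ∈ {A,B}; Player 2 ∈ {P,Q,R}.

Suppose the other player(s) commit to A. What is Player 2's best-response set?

argmax u_2 = {P,R}

u_2(P vs A) = 4
u_2(Q vs A) = 1
u_2(R vs A) = 4
max payoff 4 at {P,R}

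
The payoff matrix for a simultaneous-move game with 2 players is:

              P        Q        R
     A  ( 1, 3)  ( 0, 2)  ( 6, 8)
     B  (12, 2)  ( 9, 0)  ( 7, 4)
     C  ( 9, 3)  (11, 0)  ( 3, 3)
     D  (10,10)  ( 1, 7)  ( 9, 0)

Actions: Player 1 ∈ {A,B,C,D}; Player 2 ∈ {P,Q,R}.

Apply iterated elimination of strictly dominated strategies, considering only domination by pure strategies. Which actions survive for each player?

P1 drop A (B beats it: P:12>1 Q:9>0 R:7>6)
P2 drop Q (P beats it: B:2>0 C:3>0 D:10>7)
P1 drop C (B beats it: P:12>9 R:7>3)
P1→{B,D} P2→{P,R}

Remaining: P1:{B,D} P2:{P,R}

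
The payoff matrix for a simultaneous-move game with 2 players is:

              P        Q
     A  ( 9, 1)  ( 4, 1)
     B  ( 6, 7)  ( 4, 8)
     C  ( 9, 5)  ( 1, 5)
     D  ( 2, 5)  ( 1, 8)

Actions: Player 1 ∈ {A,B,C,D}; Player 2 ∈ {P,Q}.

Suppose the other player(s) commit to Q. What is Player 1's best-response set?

P1 best: {A,B}

u_1(A vs Q) = 4
u_1(B vs Q) = 4
u_1(C vs Q) = 1
u_1(D vs Q) = 1
max payoff 4 at {A,B}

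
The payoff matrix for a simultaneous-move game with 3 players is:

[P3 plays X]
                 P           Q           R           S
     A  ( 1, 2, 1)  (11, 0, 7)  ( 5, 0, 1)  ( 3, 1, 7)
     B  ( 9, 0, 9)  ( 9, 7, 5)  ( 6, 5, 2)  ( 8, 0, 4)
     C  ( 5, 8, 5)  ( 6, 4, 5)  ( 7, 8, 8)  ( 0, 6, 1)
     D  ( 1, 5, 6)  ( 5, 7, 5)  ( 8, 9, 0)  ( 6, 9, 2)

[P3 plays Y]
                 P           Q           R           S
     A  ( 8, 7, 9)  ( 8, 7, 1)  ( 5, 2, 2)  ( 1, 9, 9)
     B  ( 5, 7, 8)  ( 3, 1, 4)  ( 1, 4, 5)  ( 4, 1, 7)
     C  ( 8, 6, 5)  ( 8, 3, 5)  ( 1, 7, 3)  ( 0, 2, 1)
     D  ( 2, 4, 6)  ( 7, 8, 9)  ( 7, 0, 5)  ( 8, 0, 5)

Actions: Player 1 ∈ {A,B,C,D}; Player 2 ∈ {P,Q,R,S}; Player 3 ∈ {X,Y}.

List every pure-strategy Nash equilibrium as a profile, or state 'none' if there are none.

No pure NE.

(A,P,X): not NE [P1→B gives 9>1; P3→Y gives 9>1]
(A,P,Y): not NE [P2→S gives 9>7]
(A,Q,X): not NE [P2→P gives 2>0]
(A,Q,Y): not NE [P2→S gives 9>7; P3→X gives 7>1]
(A,R,X): not NE [P1→D gives 8>5; P2→P gives 2>0; P3→Y gives 2>1]
(A,R,Y): not NE [P1→D gives 7>5; P2→S gives 9>2]
(A,S,X): not NE [P1→B gives 8>3; P2→P gives 2>1; P3→Y gives 9>7]
(A,S,Y): not NE [P1→D gives 8>1]
(B,P,X): not NE [P2→Q gives 7>0]
(B,P,Y): not NE [P1→C gives 8>5; P3→X gives 9>8]
(B,Q,X): not NE [P1→A gives 11>9]
(B,Q,Y): not NE [P1→C gives 8>3; P2→P gives 7>1; P3→X gives 5>4]
(B,R,X): not NE [P1→D gives 8>6; P2→Q gives 7>5; P3→Y gives 5>2]
(B,R,Y): not NE [P1→D gives 7>1; P2→P gives 7>4]
(B,S,X): not NE [P2→Q gives 7>0; P3→Y gives 7>4]
(B,S,Y): not NE [P1→D gives 8>4; P2→P gives 7>1]
(C,P,X): not NE [P1→B gives 9>5]
(C,P,Y): not NE [P2→R gives 7>6]
(C,Q,X): not NE [P1→A gives 11>6; P2→R gives 8>4]
(C,Q,Y): not NE [P2→R gives 7>3]
(C,R,X): not NE [P1→D gives 8>7]
(C,R,Y): not NE [P1→D gives 7>1; P3→X gives 8>3]
(C,S,X): not NE [P1→B gives 8>0; P2→R gives 8>6]
(C,S,Y): not NE [P1→D gives 8>0; P2→R gives 7>2]
(D,P,X): not NE [P1→B gives 9>1; P2→S gives 9>5]
(D,P,Y): not NE [P1→C gives 8>2; P2→Q gives 8>4]
(D,Q,X): not NE [P1→A gives 11>5; P2→S gives 9>7; P3→Y gives 9>5]
(D,Q,Y): not NE [P1→C gives 8>7]
(D,R,X): not NE [P3→Y gives 5>0]
(D,R,Y): not NE [P2→Q gives 8>0]
(D,S,X): not NE [P1→B gives 8>6; P3→Y gives 5>2]
(D,S,Y): not NE [P2→Q gives 8>0]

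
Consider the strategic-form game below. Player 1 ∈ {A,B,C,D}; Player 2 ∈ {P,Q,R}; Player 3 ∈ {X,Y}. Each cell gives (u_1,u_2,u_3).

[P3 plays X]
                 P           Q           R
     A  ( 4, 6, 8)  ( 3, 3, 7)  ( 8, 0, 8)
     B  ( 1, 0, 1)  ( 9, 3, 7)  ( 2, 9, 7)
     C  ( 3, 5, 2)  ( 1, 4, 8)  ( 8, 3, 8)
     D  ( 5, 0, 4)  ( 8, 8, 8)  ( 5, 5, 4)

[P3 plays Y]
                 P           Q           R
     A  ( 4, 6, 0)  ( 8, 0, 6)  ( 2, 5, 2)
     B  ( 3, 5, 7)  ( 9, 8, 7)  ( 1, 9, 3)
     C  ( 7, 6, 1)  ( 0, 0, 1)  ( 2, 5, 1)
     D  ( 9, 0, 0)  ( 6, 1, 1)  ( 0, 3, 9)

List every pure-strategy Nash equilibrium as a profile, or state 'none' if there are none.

Equilibria: none

(A,P,X): not NE [P1→D gives 5>4]
(A,P,Y): not NE [P1→D gives 9>4; P3→X gives 8>0]
(A,Q,X): not NE [P1→B gives 9>3; P2→P gives 6>3]
(A,Q,Y): not NE [P1→B gives 9>8; P2→P gives 6>0; P3→X gives 7>6]
(A,R,X): not NE [P2→P gives 6>0]
(A,R,Y): not NE [P2→P gives 6>5; P3→X gives 8>2]
(B,P,X): not NE [P1→D gives 5>1; P2→R gives 9>0; P3→Y gives 7>1]
(B,P,Y): not NE [P1→D gives 9>3; P2→R gives 9>5]
(B,Q,X): not NE [P2→R gives 9>3]
(B,Q,Y): not NE [P2→R gives 9>8]
(B,R,X): not NE [P1→C gives 8>2]
(B,R,Y): not NE [P1→C gives 2>1; P3→X gives 7>3]
(C,P,X): not NE [P1→D gives 5>3]
(C,P,Y): not NE [P1→D gives 9>7; P3→X gives 2>1]
(C,Q,X): not NE [P1→B gives 9>1; P2→P gives 5>4]
(C,Q,Y): not NE [P1→B gives 9>0; P2→P gives 6>0; P3→X gives 8>1]
(C,R,X): not NE [P2→P gives 5>3]
(C,R,Y): not NE [P2→P gives 6>5; P3→X gives 8>1]
(D,P,X): not NE [P2→Q gives 8>0]
(D,P,Y): not NE [P2→R gives 3>0; P3→X gives 4>0]
(D,Q,X): not NE [P1→B gives 9>8]
(D,Q,Y): not NE [P1→B gives 9>6; P2→R gives 3>1; P3→X gives 8>1]
(D,R,X): not NE [P1→C gives 8>5; P2→Q gives 8>5; P3→Y gives 9>4]
(D,R,Y): not NE [P1→C gives 2>0]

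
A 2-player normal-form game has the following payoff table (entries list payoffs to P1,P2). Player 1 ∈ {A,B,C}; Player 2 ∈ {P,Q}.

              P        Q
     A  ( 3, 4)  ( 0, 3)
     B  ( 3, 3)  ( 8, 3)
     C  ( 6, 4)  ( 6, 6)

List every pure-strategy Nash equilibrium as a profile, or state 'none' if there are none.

(A,P): not NE [P1→C gives 6>3]
(A,Q): not NE [P1→B gives 8>0; P2→P gives 4>3]
(B,P): not NE [P1→C gives 6>3]
(B,Q): NE
(C,P): not NE [P2→Q gives 6>4]
(C,Q): not NE [P1→B gives 8>6]

Nash profiles: (B,Q)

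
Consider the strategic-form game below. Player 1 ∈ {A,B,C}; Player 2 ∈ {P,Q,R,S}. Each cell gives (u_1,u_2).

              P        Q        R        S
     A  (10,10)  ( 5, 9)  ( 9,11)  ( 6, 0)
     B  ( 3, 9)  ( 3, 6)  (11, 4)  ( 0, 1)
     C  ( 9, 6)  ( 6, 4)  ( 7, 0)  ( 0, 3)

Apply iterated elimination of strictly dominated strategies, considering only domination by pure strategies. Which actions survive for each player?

P2 drop Q (P beats it: A:10>9 B:9>6 C:6>4)
P1 drop C (A beats it: P:10>9 R:9>7 S:6>0)
P2 drop S (P beats it: A:10>0 B:9>1)
P1→{A,B} P2→{P,R}

Remaining: P1:{A,B} P2:{P,R}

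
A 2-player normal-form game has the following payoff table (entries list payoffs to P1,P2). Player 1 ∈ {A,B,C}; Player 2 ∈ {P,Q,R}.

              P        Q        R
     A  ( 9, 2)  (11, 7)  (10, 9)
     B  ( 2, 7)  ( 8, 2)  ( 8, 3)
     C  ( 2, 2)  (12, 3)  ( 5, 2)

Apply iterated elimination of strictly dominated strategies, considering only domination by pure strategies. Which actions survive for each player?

P1 drop B (A beats it: P:9>2 Q:11>8 R:10>8)
P2 drop P (Q beats it: A:7>2 C:3>2)
P1→{A,C} P2→{Q,R}

Survivors P1:{A,C} P2:{Q,R}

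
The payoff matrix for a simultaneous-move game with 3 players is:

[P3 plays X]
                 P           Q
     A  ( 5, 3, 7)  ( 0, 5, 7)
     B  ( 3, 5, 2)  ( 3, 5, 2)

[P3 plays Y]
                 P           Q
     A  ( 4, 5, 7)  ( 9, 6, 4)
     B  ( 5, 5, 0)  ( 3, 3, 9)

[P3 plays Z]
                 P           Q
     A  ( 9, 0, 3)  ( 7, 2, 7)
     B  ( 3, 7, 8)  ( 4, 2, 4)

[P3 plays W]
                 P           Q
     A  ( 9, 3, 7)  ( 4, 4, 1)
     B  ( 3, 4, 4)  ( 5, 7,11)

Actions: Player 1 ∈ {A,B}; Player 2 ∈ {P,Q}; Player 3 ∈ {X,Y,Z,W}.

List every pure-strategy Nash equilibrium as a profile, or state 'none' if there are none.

(A,P,X): not NE [P2→Q gives 5>3]
(A,P,Y): not NE [P1→B gives 5>4; P2→Q gives 6>5]
(A,P,Z): not NE [P2→Q gives 2>0; P3→W gives 7>3]
(A,P,W): not NE [P2→Q gives 4>3]
(A,Q,X): not NE [P1→B gives 3>0]
(A,Q,Y): not NE [P3→Z gives 7>4]
(A,Q,Z): NE
(A,Q,W): not NE [P1→B gives 5>4; P3→Z gives 7>1]
(B,P,X): not NE [P1→A gives 5>3; P3→Z gives 8>2]
(B,P,Y): not NE [P3→Z gives 8>0]
(B,P,Z): not NE [P1→A gives 9>3]
(B,P,W): not NE [P1→A gives 9>3; P2→Q gives 7>4; P3→Z gives 8>4]
(B,Q,X): not NE [P3→W gives 11>2]
(B,Q,Y): not NE [P1→A gives 9>3; P2→P gives 5>3; P3→W gives 11>9]
(B,Q,Z): not NE [P1→A gives 7>4; P2→P gives 7>2; P3→W gives 11>4]
(B,Q,W): NE

NE set: (A,Q,Z), (B,Q,W)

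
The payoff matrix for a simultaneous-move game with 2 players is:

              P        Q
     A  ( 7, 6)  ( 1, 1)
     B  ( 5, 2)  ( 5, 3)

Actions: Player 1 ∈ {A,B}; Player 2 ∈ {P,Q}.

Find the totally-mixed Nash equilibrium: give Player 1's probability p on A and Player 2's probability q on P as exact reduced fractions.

P1 indiff ⇒ q·7+(1-q)·1 = q·5+(1-q)·5 ⇒ q(2) = (1-q)(4) ⇒ q = 2/3
P2 indiff ⇒ p·6+(1-p)·2 = p·1+(1-p)·3 ⇒ p(5) = (1-p)(1) ⇒ p = 1/6

P1 mixes 1/6 on A; P2 mixes 2/3 on P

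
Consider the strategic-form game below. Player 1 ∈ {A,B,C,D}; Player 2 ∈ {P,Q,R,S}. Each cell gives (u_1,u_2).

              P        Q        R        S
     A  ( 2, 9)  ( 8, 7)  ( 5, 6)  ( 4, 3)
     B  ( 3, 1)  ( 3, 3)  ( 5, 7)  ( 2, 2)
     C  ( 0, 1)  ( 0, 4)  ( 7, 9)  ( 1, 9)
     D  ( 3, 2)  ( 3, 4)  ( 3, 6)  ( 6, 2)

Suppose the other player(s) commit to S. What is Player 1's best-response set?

u_1(A vs S) = 4
u_1(B vs S) = 2
u_1(C vs S) = 1
u_1(D vs S) = 6
max payoff 6 at {D}

BR_1 = {D}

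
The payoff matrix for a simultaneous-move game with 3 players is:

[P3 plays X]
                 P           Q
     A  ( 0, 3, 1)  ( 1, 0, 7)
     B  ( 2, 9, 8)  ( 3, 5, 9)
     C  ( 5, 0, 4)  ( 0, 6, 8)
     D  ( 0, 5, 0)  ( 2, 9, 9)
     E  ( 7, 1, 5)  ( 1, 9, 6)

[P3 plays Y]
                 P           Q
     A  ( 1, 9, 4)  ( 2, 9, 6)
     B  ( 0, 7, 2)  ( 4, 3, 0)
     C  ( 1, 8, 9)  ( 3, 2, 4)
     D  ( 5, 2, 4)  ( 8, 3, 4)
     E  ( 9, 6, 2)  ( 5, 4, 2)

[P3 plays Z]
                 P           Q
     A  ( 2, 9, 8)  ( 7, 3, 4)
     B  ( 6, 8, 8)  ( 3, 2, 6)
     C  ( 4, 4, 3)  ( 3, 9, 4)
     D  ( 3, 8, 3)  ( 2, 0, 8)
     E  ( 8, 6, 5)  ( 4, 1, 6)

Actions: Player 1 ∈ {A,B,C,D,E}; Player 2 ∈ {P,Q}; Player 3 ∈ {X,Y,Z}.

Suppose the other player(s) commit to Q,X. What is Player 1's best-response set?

BR_1 = {B}

u_1(A vs Q,X) = 1
u_1(B vs Q,X) = 3
u_1(C vs Q,X) = 0
u_1(D vs Q,X) = 2
u_1(E vs Q,X) = 1
max payoff 3 at {B}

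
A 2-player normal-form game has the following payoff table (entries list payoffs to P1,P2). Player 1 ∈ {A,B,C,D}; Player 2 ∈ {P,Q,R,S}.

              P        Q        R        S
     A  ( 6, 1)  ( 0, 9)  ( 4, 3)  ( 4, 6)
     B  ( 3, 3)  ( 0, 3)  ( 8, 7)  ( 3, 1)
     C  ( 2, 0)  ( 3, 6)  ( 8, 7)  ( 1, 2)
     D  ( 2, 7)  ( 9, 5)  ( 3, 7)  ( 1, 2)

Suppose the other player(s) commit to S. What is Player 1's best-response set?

P1 best: {A}

u_1(A vs S) = 4
u_1(B vs S) = 3
u_1(C vs S) = 1
u_1(D vs S) = 1
max payoff 4 at {A}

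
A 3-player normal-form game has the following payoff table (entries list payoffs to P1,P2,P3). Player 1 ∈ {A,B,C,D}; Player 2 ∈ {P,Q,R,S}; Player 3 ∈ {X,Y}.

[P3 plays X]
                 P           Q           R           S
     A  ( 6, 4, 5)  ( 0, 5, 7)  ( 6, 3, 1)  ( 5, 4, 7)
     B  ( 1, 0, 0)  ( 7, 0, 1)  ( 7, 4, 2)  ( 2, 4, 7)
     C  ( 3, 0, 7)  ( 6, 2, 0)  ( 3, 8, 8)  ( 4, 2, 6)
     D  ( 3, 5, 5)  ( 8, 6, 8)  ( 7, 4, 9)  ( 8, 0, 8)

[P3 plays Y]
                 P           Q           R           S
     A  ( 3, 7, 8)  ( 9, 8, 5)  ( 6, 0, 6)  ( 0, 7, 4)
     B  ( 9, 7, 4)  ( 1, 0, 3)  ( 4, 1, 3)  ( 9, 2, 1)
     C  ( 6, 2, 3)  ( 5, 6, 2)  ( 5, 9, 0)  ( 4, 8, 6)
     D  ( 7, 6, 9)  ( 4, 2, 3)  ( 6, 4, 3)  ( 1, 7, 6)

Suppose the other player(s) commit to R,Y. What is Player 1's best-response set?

u_1(A vs R,Y) = 6
u_1(B vs R,Y) = 4
u_1(C vs R,Y) = 5
u_1(D vs R,Y) = 6
max payoff 6 at {A,D}

argmax u_1 = {A,D}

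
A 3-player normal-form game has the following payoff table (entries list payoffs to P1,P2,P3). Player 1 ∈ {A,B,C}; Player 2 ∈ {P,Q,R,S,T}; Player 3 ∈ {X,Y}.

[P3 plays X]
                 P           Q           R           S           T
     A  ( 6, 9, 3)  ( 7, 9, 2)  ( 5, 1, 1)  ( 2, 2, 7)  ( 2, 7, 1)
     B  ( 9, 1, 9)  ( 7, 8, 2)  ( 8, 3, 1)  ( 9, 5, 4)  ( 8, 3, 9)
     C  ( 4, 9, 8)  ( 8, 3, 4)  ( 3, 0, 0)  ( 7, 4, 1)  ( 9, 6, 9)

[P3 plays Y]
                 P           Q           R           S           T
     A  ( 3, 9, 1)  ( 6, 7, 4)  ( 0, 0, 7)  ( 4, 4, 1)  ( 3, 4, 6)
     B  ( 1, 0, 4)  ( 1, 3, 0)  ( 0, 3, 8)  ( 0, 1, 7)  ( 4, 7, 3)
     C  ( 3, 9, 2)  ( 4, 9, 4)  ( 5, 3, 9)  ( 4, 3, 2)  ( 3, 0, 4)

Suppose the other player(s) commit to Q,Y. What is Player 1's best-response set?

u_1(A vs Q,Y) = 6
u_1(B vs Q,Y) = 1
u_1(C vs Q,Y) = 4
max payoff 6 at {A}

P1 best: {A}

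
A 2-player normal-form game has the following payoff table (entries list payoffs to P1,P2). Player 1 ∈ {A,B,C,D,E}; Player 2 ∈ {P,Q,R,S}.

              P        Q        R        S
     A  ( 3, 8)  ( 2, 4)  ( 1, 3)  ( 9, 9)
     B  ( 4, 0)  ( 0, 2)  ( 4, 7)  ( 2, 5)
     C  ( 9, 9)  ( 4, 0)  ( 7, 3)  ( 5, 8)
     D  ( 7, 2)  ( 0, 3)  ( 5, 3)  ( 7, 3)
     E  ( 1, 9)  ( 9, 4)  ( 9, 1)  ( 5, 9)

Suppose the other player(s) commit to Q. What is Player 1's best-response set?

argmax u_1 = {E}

u_1(A vs Q) = 2
u_1(B vs Q) = 0
u_1(C vs Q) = 4
u_1(D vs Q) = 0
u_1(E vs Q) = 9
max payoff 9 at {E}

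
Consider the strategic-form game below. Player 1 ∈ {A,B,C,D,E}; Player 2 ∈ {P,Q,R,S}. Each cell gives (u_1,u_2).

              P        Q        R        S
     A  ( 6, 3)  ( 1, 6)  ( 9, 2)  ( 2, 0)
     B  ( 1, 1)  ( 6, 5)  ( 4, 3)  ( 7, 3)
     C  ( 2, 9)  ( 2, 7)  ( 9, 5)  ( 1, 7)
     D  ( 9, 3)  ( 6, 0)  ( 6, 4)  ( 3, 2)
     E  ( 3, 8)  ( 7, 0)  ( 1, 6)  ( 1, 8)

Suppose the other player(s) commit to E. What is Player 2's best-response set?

argmax u_2 = {P,S}

u_2(P vs E) = 8
u_2(Q vs E) = 0
u_2(R vs E) = 6
u_2(S vs E) = 8
max payoff 8 at {P,S}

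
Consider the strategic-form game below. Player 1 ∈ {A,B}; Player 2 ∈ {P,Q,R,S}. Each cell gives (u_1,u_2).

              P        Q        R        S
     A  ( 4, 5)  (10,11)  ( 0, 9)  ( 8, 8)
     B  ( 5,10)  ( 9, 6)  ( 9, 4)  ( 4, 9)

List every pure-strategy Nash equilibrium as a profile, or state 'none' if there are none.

(A,P): not NE [P1→B gives 5>4; P2→Q gives 11>5]
(A,Q): NE
(A,R): not NE [P1→B gives 9>0; P2→Q gives 11>9]
(A,S): not NE [P2→Q gives 11>8]
(B,P): NE
(B,Q): not NE [P1→A gives 10>9; P2→P gives 10>6]
(B,R): not NE [P2→P gives 10>4]
(B,S): not NE [P1→A gives 8>4; P2→P gives 10>9]

Nash profiles: (A,Q), (B,P)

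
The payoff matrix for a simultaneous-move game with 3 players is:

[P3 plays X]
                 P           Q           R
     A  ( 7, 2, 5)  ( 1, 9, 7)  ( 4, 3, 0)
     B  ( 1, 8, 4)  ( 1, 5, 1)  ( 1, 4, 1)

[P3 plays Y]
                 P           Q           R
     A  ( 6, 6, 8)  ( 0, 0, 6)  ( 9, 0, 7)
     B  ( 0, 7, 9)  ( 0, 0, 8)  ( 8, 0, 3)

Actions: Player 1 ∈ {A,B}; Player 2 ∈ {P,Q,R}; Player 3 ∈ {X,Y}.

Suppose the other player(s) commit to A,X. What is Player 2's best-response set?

BR_2 = {Q}

u_2(P vs A,X) = 2
u_2(Q vs A,X) = 9
u_2(R vs A,X) = 3
max payoff 9 at {Q}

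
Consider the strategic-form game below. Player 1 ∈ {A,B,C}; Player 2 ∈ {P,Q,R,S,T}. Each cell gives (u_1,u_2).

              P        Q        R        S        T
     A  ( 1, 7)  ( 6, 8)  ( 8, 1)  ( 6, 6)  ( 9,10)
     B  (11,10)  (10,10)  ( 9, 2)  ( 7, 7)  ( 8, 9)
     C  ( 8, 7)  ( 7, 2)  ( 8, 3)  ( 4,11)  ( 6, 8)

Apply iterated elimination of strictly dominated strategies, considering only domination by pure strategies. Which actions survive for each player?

P1 drop C (B beats it: P:11>8 Q:10>7 R:9>8 S:7>4 T:8>6)
P2 drop R (P beats it: A:7>1 B:10>2)
P2 drop S (P beats it: A:7>6 B:10>7)
P1→{A,B} P2→{P,Q,T}

Survivors P1:{A,B} P2:{P,Q,T}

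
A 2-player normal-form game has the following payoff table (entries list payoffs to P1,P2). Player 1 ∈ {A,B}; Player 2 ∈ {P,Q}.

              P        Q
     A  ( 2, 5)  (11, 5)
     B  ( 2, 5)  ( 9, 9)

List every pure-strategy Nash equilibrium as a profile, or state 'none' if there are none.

NE set: (A,P), (A,Q)

(A,P): NE
(A,Q): NE
(B,P): not NE [P2→Q gives 9>5]
(B,Q): not NE [P1→A gives 11>9]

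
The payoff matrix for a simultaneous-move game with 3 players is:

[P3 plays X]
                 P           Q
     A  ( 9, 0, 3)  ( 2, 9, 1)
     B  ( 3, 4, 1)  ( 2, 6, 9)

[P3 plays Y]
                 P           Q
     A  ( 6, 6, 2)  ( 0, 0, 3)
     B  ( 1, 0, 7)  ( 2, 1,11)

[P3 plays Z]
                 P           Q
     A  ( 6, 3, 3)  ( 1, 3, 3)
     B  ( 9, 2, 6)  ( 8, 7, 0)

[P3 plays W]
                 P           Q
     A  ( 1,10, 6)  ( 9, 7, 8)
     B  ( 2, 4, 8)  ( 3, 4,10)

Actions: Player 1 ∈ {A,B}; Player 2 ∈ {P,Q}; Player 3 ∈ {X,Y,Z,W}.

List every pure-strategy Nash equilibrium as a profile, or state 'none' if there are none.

PSNE = {(B,P,W), (B,Q,Y)}

(A,P,X): not NE [P2→Q gives 9>0; P3→W gives 6>3]
(A,P,Y): not NE [P3→W gives 6>2]
(A,P,Z): not NE [P1→B gives 9>6; P3→W gives 6>3]
(A,P,W): not NE [P1→B gives 2>1]
(A,Q,X): not NE [P3→W gives 8>1]
(A,Q,Y): not NE [P1→B gives 2>0; P2→P gives 6>0; P3→W gives 8>3]
(A,Q,Z): not NE [P1→B gives 8>1; P3→W gives 8>3]
(A,Q,W): not NE [P2→P gives 10>7]
(B,P,X): not NE [P1→A gives 9>3; P2→Q gives 6>4; P3→W gives 8>1]
(B,P,Y): not NE [P1→A gives 6>1; P2→Q gives 1>0; P3→W gives 8>7]
(B,P,Z): not NE [P2→Q gives 7>2; P3→W gives 8>6]
(B,P,W): NE
(B,Q,X): not NE [P3→Y gives 11>9]
(B,Q,Y): NE
(B,Q,Z): not NE [P3→Y gives 11>0]
(B,Q,W): not NE [P1→A gives 9>3; P3→Y gives 11>10]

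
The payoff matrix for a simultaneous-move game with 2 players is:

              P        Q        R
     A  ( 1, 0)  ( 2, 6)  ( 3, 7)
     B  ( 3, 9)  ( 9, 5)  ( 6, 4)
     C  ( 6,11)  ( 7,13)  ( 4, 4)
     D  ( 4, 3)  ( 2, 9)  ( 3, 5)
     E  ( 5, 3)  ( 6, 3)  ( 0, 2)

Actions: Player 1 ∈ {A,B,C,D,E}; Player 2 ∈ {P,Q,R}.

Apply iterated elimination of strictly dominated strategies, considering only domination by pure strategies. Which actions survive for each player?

P1 drop A (B beats it: P:3>1 Q:9>2 R:6>3)
P1 drop D (C beats it: P:6>4 Q:7>2 R:4>3)
P1 drop E (C beats it: P:6>5 Q:7>6 R:4>0)
P2 drop R (P beats it: B:9>4 C:11>4)
P1→{B,C} P2→{P,Q}

Survivors P1:{B,C} P2:{P,Q}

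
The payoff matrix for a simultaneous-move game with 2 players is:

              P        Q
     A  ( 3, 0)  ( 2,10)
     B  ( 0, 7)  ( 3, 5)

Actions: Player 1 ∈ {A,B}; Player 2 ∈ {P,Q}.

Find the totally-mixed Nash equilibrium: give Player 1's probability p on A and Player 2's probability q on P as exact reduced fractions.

P1 indiff ⇒ q·3+(1-q)·2 = q·0+(1-q)·3 ⇒ q(3) = (1-q)(1) ⇒ q = 1/4
P2 indiff ⇒ p·0+(1-p)·7 = p·10+(1-p)·5 ⇒ p(-10) = (1-p)(-2) ⇒ p = 1/6

P1 mixes 1/6 on A; P2 mixes 1/4 on P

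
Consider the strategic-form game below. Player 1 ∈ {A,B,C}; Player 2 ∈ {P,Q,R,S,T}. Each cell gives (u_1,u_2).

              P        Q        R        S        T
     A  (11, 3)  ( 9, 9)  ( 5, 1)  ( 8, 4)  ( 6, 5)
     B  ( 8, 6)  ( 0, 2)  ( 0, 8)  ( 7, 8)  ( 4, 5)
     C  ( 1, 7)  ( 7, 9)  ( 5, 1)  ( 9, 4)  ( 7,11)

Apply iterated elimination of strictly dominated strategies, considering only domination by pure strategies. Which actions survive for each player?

P1 drop B (A beats it: P:11>8 Q:9>0 R:5>0 S:8>7 T:6>4)
P2 drop P (Q beats it: A:9>3 C:9>7)
P2 drop R (Q beats it: A:9>1 C:9>1)
P2 drop S (Q beats it: A:9>4 C:9>4)
P1→{A,C} P2→{Q,T}

Survivors P1:{A,C} P2:{Q,T}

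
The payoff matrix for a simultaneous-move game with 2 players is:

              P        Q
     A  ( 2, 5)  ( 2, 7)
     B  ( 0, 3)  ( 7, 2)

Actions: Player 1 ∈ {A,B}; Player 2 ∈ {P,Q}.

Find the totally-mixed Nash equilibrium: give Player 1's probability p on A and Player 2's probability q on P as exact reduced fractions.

P1 indiff ⇒ q·2+(1-q)·2 = q·0+(1-q)·7 ⇒ q(2) = (1-q)(5) ⇒ q = 5/7
P2 indiff ⇒ p·5+(1-p)·3 = p·7+(1-p)·2 ⇒ p(-2) = (1-p)(-1) ⇒ p = 1/3

P1 mixes 1/3 on A; P2 mixes 5/7 on P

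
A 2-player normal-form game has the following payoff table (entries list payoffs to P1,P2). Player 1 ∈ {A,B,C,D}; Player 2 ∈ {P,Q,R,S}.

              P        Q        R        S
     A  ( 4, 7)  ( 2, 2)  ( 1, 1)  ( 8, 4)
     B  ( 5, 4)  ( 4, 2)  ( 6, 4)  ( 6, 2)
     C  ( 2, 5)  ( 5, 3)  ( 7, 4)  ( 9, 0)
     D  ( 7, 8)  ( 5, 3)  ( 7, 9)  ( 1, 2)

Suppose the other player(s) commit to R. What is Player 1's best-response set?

u_1(A vs R) = 1
u_1(B vs R) = 6
u_1(C vs R) = 7
u_1(D vs R) = 7
max payoff 7 at {C,D}

BR_1 = {C,D}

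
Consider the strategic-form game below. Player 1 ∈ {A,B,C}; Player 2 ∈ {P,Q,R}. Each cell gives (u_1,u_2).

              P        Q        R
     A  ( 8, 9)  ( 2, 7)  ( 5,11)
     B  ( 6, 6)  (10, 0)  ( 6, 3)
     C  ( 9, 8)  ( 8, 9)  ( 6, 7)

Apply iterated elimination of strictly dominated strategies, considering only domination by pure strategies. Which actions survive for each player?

IESDS → P1:{B,C} P2:{P,Q}

P1 drop A (C beats it: P:9>8 Q:8>2 R:6>5)
P2 drop R (P beats it: B:6>3 C:8>7)
P1→{B,C} P2→{P,Q}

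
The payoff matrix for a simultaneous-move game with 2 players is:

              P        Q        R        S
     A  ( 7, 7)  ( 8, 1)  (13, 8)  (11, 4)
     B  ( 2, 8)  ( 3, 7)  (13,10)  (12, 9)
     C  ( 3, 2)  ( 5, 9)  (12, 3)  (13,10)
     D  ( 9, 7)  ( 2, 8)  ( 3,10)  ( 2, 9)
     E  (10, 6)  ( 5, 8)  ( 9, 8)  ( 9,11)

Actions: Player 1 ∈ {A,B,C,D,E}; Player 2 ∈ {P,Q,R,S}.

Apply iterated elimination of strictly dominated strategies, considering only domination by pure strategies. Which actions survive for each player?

Remaining: P1:{A,B,C} P2:{R,S}

P1 drop D (E beats it: P:10>9 Q:5>2 R:9>3 S:9>2)
P2 drop P (R beats it: A:8>7 B:10>8 C:3>2 E:8>6)
P1 drop E (A beats it: Q:8>5 R:13>9 S:11>9)
P2 drop Q (S beats it: A:4>1 B:9>7 C:10>9)
P1→{A,B,C} P2→{R,S}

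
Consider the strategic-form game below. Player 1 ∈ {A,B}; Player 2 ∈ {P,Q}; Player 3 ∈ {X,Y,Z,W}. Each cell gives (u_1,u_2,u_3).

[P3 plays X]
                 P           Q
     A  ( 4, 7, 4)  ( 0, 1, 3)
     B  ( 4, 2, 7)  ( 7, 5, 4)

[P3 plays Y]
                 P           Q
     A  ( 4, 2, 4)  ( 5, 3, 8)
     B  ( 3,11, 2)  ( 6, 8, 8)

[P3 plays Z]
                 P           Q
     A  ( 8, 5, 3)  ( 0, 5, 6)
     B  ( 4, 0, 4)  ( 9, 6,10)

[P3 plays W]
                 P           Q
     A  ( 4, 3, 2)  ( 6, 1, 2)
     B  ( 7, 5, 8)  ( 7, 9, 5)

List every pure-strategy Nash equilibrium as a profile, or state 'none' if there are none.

(A,P,X): NE
(A,P,Y): not NE [P2→Q gives 3>2]
(A,P,Z): not NE [P3→Y gives 4>3]
(A,P,W): not NE [P1→B gives 7>4; P3→Y gives 4>2]
(A,Q,X): not NE [P1→B gives 7>0; P2→P gives 7>1; P3→Y gives 8>3]
(A,Q,Y): not NE [P1→B gives 6>5]
(A,Q,Z): not NE [P1→B gives 9>0; P3→Y gives 8>6]
(A,Q,W): not NE [P1→B gives 7>6; P2→P gives 3>1; P3→Y gives 8>2]
(B,P,X): not NE [P2→Q gives 5>2; P3→W gives 8>7]
(B,P,Y): not NE [P1→A gives 4>3; P3→W gives 8>2]
(B,P,Z): not NE [P1→A gives 8>4; P2→Q gives 6>0; P3→W gives 8>4]
(B,P,W): not NE [P2→Q gives 9>5]
(B,Q,X): not NE [P3→Z gives 10>4]
(B,Q,Y): not NE [P2→P gives 11>8; P3→Z gives 10>8]
(B,Q,Z): NE
(B,Q,W): not NE [P3→Z gives 10>5]

NE set: (A,P,X), (B,Q,Z)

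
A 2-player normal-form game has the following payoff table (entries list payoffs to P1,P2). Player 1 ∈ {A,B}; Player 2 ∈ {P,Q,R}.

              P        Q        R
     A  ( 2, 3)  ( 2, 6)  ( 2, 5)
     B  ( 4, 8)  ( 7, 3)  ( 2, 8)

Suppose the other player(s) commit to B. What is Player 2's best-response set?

BR_2 = {P,R}

u_2(P vs B) = 8
u_2(Q vs B) = 3
u_2(R vs B) = 8
max payoff 8 at {P,R}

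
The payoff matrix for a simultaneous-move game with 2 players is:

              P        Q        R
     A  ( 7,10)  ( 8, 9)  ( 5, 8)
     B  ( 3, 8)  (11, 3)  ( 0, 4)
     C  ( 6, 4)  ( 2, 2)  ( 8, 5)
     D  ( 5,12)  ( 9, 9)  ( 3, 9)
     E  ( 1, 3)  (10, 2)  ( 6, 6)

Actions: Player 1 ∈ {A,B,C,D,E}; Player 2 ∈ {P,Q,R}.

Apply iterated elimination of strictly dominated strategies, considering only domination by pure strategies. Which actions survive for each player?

Survivors P1:{A,C} P2:{P,R}

P2 drop Q (P beats it: A:10>9 B:8>3 C:4>2 D:12>9 E:3>2)
P1 drop B (A beats it: P:7>3 R:5>0)
P1 drop D (A beats it: P:7>5 R:5>3)
P1 drop E (C beats it: P:6>1 R:8>6)
P1→{A,C} P2→{P,R}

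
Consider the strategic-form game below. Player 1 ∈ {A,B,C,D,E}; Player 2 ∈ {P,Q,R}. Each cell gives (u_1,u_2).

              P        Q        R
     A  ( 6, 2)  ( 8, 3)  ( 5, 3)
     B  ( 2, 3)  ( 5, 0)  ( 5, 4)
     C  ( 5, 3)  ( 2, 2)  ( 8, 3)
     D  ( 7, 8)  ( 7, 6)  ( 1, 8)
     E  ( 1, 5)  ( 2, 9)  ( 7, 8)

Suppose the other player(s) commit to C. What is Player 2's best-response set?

u_2(P vs C) = 3
u_2(Q vs C) = 2
u_2(R vs C) = 3
max payoff 3 at {P,R}

BR_2 = {P,R}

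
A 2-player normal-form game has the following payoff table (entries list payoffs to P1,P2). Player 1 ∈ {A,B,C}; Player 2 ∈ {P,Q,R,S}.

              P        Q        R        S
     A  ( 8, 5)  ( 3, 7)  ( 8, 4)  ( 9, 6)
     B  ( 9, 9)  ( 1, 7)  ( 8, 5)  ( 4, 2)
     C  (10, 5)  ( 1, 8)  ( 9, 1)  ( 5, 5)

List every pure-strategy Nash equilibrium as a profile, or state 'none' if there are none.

(A,P): not NE [P1→C gives 10>8; P2→Q gives 7>5]
(A,Q): NE
(A,R): not NE [P1→C gives 9>8; P2→Q gives 7>4]
(A,S): not NE [P2→Q gives 7>6]
(B,P): not NE [P1→C gives 10>9]
(B,Q): not NE [P1→A gives 3>1; P2→P gives 9>7]
(B,R): not NE [P1→C gives 9>8; P2→P gives 9>5]
(B,S): not NE [P1→A gives 9>4; P2→P gives 9>2]
(C,P): not NE [P2→Q gives 8>5]
(C,Q): not NE [P1→A gives 3>1]
(C,R): not NE [P2→Q gives 8>1]
(C,S): not NE [P1→A gives 9>5; P2→Q gives 8>5]

NE set: (A,Q)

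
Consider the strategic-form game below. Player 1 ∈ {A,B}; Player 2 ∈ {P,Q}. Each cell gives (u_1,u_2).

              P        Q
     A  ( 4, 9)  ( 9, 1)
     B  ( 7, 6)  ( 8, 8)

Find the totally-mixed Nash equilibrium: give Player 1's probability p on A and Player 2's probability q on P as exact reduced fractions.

p=1/5, q=1/4

P1 indiff ⇒ q·4+(1-q)·9 = q·7+(1-q)·8 ⇒ q(-3) = (1-q)(-1) ⇒ q = 1/4
P2 indiff ⇒ p·9+(1-p)·6 = p·1+(1-p)·8 ⇒ p(8) = (1-p)(2) ⇒ p = 1/5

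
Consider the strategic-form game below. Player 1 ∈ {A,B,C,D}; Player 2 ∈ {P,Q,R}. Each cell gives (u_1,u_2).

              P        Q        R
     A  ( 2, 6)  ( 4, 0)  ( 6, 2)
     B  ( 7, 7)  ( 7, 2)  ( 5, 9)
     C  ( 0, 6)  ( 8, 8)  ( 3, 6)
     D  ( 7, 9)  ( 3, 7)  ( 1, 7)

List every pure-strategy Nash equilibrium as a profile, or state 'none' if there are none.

NE set: (C,Q), (D,P)

(A,P): not NE [P1→D gives 7>2]
(A,Q): not NE [P1→C gives 8>4; P2→P gives 6>0]
(A,R): not NE [P2→P gives 6>2]
(B,P): not NE [P2→R gives 9>7]
(B,Q): not NE [P1→C gives 8>7; P2→R gives 9>2]
(B,R): not NE [P1→A gives 6>5]
(C,P): not NE [P1→D gives 7>0; P2→Q gives 8>6]
(C,Q): NE
(C,R): not NE [P1→A gives 6>3; P2→Q gives 8>6]
(D,P): NE
(D,Q): not NE [P1→C gives 8>3; P2→P gives 9>7]
(D,R): not NE [P1→A gives 6>1; P2→P gives 9>7]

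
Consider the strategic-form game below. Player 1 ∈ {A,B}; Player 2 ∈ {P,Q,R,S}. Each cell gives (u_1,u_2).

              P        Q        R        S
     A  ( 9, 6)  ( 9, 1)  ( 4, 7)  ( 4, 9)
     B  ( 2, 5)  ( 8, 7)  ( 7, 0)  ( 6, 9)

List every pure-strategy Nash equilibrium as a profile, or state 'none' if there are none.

(A,P): not NE [P2→S gives 9>6]
(A,Q): not NE [P2→S gives 9>1]
(A,R): not NE [P1→B gives 7>4; P2→S gives 9>7]
(A,S): not NE [P1→B gives 6>4]
(B,P): not NE [P1→A gives 9>2; P2→S gives 9>5]
(B,Q): not NE [P1→A gives 9>8; P2→S gives 9>7]
(B,R): not NE [P2→S gives 9>0]
(B,S): NE

Nash profiles: (B,S)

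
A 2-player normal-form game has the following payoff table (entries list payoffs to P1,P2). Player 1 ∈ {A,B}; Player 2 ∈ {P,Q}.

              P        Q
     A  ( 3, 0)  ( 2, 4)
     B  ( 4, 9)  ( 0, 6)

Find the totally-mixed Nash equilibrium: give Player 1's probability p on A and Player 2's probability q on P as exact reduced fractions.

P1 mixes 3/7 on A; P2 mixes 2/3 on P

P1 indiff ⇒ q·3+(1-q)·2 = q·4+(1-q)·0 ⇒ q(-1) = (1-q)(-2) ⇒ q = 2/3
P2 indiff ⇒ p·0+(1-p)·9 = p·4+(1-p)·6 ⇒ p(-4) = (1-p)(-3) ⇒ p = 3/7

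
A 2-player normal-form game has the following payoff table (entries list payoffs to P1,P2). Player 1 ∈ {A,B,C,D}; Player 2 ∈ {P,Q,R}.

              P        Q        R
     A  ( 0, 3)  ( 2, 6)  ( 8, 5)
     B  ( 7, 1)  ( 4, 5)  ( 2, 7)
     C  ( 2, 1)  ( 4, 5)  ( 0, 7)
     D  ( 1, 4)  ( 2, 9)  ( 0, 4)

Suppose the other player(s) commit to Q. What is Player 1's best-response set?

u_1(A vs Q) = 2
u_1(B vs Q) = 4
u_1(C vs Q) = 4
u_1(D vs Q) = 2
max payoff 4 at {B,C}

BR_1 = {B,C}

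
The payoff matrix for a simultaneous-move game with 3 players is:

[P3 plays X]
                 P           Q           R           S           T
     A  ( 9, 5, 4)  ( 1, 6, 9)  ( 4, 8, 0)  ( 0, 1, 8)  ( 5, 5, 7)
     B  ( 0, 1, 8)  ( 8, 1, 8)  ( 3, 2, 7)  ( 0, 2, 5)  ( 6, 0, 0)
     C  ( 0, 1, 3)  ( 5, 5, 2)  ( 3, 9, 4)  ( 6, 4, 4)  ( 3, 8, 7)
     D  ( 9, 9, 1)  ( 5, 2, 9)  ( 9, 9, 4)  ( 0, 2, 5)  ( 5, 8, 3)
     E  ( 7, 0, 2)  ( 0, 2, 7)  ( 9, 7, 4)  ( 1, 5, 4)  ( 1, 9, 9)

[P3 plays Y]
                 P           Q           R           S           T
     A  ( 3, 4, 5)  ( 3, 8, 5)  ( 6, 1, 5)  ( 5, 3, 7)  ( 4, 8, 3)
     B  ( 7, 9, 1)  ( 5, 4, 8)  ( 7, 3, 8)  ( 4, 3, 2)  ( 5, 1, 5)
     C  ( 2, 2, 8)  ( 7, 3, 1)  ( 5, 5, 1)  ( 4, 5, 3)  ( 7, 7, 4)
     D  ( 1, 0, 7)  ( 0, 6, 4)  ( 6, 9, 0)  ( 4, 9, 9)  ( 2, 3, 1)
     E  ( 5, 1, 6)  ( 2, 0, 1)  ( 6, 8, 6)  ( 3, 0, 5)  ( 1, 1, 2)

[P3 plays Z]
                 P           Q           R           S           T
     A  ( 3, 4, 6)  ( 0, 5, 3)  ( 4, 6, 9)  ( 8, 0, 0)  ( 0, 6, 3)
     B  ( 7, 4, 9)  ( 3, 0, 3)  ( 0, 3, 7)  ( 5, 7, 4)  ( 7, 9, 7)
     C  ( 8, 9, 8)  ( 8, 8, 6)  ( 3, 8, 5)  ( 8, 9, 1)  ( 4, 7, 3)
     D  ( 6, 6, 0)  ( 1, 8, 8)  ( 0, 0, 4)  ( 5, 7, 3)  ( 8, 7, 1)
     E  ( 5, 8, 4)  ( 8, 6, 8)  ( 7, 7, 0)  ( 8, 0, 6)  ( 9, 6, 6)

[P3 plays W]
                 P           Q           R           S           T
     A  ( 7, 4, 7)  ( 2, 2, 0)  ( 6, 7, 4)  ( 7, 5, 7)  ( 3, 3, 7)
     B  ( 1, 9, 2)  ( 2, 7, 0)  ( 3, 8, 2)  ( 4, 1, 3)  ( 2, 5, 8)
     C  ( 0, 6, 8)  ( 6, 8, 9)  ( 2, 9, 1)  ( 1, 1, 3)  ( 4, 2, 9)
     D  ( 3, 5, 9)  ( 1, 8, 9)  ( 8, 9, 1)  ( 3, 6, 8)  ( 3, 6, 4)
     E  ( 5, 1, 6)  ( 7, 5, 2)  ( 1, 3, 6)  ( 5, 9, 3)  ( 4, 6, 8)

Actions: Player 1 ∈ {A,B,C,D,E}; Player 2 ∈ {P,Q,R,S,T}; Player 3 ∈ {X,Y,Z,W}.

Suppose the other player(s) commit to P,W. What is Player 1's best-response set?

argmax u_1 = {A}

u_1(A vs P,W) = 7
u_1(B vs P,W) = 1
u_1(C vs P,W) = 0
u_1(D vs P,W) = 3
u_1(E vs P,W) = 5
max payoff 7 at {A}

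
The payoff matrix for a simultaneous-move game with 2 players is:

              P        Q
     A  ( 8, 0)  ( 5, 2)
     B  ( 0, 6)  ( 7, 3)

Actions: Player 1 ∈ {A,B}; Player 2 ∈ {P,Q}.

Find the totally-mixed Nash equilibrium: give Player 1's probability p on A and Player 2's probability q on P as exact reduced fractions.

P1 indiff ⇒ q·8+(1-q)·5 = q·0+(1-q)·7 ⇒ q(8) = (1-q)(2) ⇒ q = 1/5
P2 indiff ⇒ p·0+(1-p)·6 = p·2+(1-p)·3 ⇒ p(-2) = (1-p)(-3) ⇒ p = 3/5

p=3/5, q=1/5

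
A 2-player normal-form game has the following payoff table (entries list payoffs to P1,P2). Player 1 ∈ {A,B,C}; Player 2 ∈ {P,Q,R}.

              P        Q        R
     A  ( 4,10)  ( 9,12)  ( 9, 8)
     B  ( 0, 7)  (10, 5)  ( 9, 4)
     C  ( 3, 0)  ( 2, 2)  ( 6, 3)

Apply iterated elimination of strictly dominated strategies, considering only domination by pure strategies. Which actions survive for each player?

IESDS → P1:{A,B} P2:{P,Q}

P1 drop C (A beats it: P:4>3 Q:9>2 R:9>6)
P2 drop R (P beats it: A:10>8 B:7>4)
P1→{A,B} P2→{P,Q}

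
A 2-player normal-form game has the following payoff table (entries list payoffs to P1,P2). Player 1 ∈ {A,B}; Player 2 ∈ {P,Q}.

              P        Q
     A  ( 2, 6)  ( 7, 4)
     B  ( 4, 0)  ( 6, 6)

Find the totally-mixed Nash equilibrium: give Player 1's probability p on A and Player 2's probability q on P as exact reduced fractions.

(p,q) = (3/4, 1/3)

P1 indiff ⇒ q·2+(1-q)·7 = q·4+(1-q)·6 ⇒ q(-2) = (1-q)(-1) ⇒ q = 1/3
P2 indiff ⇒ p·6+(1-p)·0 = p·4+(1-p)·6 ⇒ p(2) = (1-p)(6) ⇒ p = 3/4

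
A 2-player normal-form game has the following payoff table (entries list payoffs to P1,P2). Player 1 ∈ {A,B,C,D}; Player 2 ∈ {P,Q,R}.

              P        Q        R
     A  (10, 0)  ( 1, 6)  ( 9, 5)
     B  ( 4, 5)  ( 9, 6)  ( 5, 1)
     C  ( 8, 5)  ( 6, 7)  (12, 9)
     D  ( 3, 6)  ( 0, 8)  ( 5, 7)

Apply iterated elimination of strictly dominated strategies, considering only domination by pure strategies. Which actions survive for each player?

P1 drop D (A beats it: P:10>3 Q:1>0 R:9>5)
P2 drop P (Q beats it: A:6>0 B:6>5 C:7>5)
P1 drop A (C beats it: Q:6>1 R:12>9)
P1→{B,C} P2→{Q,R}

Remaining: P1:{B,C} P2:{Q,R}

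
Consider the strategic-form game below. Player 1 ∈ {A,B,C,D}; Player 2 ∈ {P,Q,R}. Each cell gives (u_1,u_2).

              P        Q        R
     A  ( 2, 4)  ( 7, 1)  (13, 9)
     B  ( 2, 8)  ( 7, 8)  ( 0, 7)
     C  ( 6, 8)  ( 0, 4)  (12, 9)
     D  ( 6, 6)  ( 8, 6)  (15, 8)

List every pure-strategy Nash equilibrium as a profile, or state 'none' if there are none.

(A,P): not NE [P1→D gives 6>2; P2→R gives 9>4]
(A,Q): not NE [P1→D gives 8>7; P2→R gives 9>1]
(A,R): not NE [P1→D gives 15>13]
(B,P): not NE [P1→D gives 6>2]
(B,Q): not NE [P1→D gives 8>7]
(B,R): not NE [P1→D gives 15>0; P2→Q gives 8>7]
(C,P): not NE [P2→R gives 9>8]
(C,Q): not NE [P1→D gives 8>0; P2→R gives 9>4]
(C,R): not NE [P1→D gives 15>12]
(D,P): not NE [P2→R gives 8>6]
(D,Q): not NE [P2→R gives 8>6]
(D,R): NE

Nash profiles: (D,R)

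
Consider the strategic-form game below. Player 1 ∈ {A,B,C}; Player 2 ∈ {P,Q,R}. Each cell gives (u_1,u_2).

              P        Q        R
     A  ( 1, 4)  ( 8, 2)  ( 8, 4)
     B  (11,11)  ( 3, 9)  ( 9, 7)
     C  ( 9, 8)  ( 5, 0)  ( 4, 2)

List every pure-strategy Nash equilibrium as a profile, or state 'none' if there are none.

(A,P): not NE [P1→B gives 11>1]
(A,Q): not NE [P2→R gives 4>2]
(A,R): not NE [P1→B gives 9>8]
(B,P): NE
(B,Q): not NE [P1→A gives 8>3; P2→P gives 11>9]
(B,R): not NE [P2→P gives 11>7]
(C,P): not NE [P1→B gives 11>9]
(C,Q): not NE [P1→A gives 8>5; P2→P gives 8>0]
(C,R): not NE [P1→B gives 9>4; P2→P gives 8>2]

NE set: (B,P)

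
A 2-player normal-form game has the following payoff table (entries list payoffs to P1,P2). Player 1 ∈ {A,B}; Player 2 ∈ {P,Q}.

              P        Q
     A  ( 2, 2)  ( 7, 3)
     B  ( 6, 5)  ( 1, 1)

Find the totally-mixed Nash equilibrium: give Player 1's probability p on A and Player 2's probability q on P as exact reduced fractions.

P1 indiff ⇒ q·2+(1-q)·7 = q·6+(1-q)·1 ⇒ q(-4) = (1-q)(-6) ⇒ q = 3/5
P2 indiff ⇒ p·2+(1-p)·5 = p·3+(1-p)·1 ⇒ p(-1) = (1-p)(-4) ⇒ p = 4/5

P1 mixes 4/5 on A; P2 mixes 3/5 on P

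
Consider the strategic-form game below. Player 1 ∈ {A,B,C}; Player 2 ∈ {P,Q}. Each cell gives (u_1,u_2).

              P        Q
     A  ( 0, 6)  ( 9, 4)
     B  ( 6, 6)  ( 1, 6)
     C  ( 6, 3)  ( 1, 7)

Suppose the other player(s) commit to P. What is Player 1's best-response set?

P1 best: {B,C}

u_1(A vs P) = 0
u_1(B vs P) = 6
u_1(C vs P) = 6
max payoff 6 at {B,C}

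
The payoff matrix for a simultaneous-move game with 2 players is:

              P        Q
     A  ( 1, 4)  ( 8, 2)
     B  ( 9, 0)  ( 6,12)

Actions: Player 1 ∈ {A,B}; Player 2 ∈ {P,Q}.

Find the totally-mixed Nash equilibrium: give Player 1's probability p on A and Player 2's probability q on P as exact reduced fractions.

(p,q) = (6/7, 1/5)

P1 indiff ⇒ q·1+(1-q)·8 = q·9+(1-q)·6 ⇒ q(-8) = (1-q)(-2) ⇒ q = 1/5
P2 indiff ⇒ p·4+(1-p)·0 = p·2+(1-p)·12 ⇒ p(2) = (1-p)(12) ⇒ p = 6/7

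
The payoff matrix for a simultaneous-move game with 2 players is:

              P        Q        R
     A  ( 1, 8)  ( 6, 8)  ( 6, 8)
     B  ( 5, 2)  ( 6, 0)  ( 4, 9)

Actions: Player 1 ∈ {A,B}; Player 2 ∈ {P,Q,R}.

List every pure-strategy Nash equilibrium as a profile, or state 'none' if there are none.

NE set: (A,Q), (A,R)

(A,P): not NE [P1→B gives 5>1]
(A,Q): NE
(A,R): NE
(B,P): not NE [P2→R gives 9>2]
(B,Q): not NE [P2→R gives 9>0]
(B,R): not NE [P1→A gives 6>4]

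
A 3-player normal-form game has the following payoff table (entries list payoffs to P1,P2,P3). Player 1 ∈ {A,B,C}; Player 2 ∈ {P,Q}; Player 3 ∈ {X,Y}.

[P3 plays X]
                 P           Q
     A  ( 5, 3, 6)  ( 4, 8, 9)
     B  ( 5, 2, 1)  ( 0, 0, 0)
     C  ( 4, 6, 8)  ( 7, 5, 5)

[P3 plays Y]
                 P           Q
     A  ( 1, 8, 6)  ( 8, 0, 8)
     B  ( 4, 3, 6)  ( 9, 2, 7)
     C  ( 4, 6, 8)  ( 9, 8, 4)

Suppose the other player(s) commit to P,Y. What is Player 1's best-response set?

u_1(A vs P,Y) = 1
u_1(B vs P,Y) = 4
u_1(C vs P,Y) = 4
max payoff 4 at {B,C}

P1 best: {B,C}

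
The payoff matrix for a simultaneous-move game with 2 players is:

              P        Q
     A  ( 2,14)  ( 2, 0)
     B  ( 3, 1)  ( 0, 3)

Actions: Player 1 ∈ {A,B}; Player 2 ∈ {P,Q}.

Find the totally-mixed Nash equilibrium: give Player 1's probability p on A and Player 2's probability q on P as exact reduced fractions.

P1 indiff ⇒ q·2+(1-q)·2 = q·3+(1-q)·0 ⇒ q(-1) = (1-q)(-2) ⇒ q = 2/3
P2 indiff ⇒ p·14+(1-p)·1 = p·0+(1-p)·3 ⇒ p(14) = (1-p)(2) ⇒ p = 1/8

P1 mixes 1/8 on A; P2 mixes 2/3 on P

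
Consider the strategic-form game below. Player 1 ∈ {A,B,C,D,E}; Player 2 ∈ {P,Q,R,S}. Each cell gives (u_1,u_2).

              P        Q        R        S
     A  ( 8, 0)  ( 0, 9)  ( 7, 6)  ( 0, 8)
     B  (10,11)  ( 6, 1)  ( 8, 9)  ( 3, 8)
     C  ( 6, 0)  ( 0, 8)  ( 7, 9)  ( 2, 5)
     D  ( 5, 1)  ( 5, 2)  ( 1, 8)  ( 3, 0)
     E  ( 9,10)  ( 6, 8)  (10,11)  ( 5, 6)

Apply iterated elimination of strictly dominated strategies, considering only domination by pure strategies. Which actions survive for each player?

P1 drop A (B beats it: P:10>8 Q:6>0 R:8>7 S:3>0)
P1 drop C (B beats it: P:10>6 Q:6>0 R:8>7 S:3>2)
P1 drop D (E beats it: P:9>5 Q:6>5 R:10>1 S:5>3)
P2 drop Q (P beats it: B:11>1 E:10>8)
P2 drop S (P beats it: B:11>8 E:10>6)
P1→{B,E} P2→{P,R}

Survivors P1:{B,E} P2:{P,R}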